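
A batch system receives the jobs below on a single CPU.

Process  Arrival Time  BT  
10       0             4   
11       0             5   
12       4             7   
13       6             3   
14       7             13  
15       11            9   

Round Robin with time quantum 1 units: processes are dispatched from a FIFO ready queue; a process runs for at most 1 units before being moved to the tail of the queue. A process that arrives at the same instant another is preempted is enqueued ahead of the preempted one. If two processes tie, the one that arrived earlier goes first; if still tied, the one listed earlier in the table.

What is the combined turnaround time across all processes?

121

Schedule: | 10 0-1 | 11 1-2 | 10 2-3 | 11 3-4 | 10 4-5 | 12 5-6 | 11 6-7 | 10 7-8 | 13 8-9 | 12 9-10 | 14 10-11 | 11 11-12 | 13 12-13 | 12 13-14 | 15 14-15 | 14 15-16 | 11 16-17 | 13 17-18 | 12 18-19 | 15 19-20 | 14 20-21 | 12 21-22 | 15 22-23 | 14 23-24 | 12 24-25 | 15 25-26 | 14 26-27 | 12 27-28 | 15 28-29 | 14 29-30 | 15 30-31 | 14 31-32 | 15 32-33 | 14 33-34 | 15 34-35 | 14 35-36 | 15 36-37 | 14 37-41 |
Completion: 10=8  11=17  12=28  13=18  14=41  15=37
Turnaround (C−A): 10=8  11=17  12=24  13=12  14=34  15=26
Turnaround = completion − arrival: 10=8, 11=17, 12=24, 13=12, 14=34, 15=26
Total turnaround = 8 + 17 + 24 + 12 + 34 + 26 = 121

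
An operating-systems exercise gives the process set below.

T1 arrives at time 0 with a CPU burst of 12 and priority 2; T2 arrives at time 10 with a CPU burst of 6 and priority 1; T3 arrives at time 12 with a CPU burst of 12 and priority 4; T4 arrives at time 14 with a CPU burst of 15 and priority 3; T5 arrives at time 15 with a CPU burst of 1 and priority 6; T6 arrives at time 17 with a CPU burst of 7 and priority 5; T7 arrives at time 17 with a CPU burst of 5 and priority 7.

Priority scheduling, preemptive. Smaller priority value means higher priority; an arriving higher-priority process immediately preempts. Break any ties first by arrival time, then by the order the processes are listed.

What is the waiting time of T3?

21

Gantt: | T1 0-10 | T2 10-16 | T1 16-18 | T4 18-33 | T3 33-45 | T6 45-52 | T5 52-53 | T7 53-58 |
Completion: T1=18  T2=16  T3=45  T4=33  T5=53  T6=52  T7=58
Waiting(T3) = turnaround − burst = 33 − 12 = 21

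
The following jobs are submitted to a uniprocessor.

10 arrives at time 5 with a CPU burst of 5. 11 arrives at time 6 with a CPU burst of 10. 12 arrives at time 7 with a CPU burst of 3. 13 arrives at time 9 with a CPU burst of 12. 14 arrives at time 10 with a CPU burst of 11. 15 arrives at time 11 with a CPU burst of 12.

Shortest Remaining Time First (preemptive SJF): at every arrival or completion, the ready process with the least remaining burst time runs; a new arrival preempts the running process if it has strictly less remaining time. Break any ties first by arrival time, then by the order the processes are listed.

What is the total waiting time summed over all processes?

83

Gantt: | idle 0-5 | 10 5-10 | 12 10-13 | 11 13-23 | 14 23-34 | 13 34-46 | 15 46-58 |
Completion: 10=10  11=23  12=13  13=46  14=34  15=58
Waiting = turnaround − burst: 10=0, 11=7, 12=3, 13=25, 14=13, 15=35
Total waiting = 0 + 7 + 3 + 25 + 13 + 35 = 83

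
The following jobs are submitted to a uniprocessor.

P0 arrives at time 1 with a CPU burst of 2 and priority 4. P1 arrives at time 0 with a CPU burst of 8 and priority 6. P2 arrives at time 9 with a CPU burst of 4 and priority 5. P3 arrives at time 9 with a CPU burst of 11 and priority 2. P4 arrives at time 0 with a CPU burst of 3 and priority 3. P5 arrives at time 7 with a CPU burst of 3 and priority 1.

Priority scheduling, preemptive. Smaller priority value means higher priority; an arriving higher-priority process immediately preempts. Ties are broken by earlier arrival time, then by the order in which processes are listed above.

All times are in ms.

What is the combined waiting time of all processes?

38

Timeline: | P4 0-3 | P0 3-5 | P1 5-7 | P5 7-10 | P3 10-21 | P2 21-25 | P1 25-31 |
Completion: P0=5  P1=31  P2=25  P3=21  P4=3  P5=10
Waiting = turnaround − burst: P0=2, P1=23, P2=12, P3=1, P4=0, P5=0
Total waiting = 2 + 23 + 12 + 1 + 0 + 0 = 38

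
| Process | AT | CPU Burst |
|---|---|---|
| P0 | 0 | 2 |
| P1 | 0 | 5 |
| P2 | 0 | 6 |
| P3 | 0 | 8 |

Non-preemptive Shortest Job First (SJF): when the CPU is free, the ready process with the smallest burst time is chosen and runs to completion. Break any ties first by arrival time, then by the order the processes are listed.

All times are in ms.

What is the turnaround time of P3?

21

Schedule: | P0 0-2 | P1 2-7 | P2 7-13 | P3 13-21 |
Completion: P0=2  P1=7  P2=13  P3=21
Turnaround (C−A): P0=2  P1=7  P2=13  P3=21
Turnaround(P3) = completion − arrival = 21 − 0 = 21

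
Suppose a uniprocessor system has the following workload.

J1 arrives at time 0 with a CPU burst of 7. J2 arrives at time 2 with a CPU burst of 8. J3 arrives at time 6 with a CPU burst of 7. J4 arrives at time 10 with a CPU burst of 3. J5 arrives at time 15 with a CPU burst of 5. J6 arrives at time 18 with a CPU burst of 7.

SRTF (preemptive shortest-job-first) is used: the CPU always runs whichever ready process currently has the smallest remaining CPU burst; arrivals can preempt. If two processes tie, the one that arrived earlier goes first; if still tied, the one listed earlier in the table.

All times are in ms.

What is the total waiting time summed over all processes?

Timeline: | J1 0-7 | J3 7-10 | J4 10-13 | J3 13-17 | J5 17-22 | J6 22-29 | J2 29-37 |
Completion: J1=7  J2=37  J3=17  J4=13  J5=22  J6=29
Turnaround (C−A): J1=7  J2=35  J3=11  J4=3  J5=7  J6=11
Waiting = turnaround − burst: J1=0, J2=27, J3=4, J4=0, J5=2, J6=4
Total waiting = 0 + 27 + 4 + 0 + 2 + 4 = 37

37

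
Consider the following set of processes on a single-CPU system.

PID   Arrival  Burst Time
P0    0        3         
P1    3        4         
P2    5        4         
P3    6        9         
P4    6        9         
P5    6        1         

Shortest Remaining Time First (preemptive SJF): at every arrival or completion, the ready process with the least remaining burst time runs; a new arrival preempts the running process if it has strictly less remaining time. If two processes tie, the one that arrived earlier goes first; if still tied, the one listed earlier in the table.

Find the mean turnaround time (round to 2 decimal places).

9.17

Timeline: | P0 0-3 | P1 3-7 | P5 7-8 | P2 8-12 | P3 12-21 | P4 21-30 |
Completion: P0=3  P1=7  P2=12  P3=21  P4=30  P5=8
Turnaround (C−A): P0=3  P1=4  P2=7  P3=15  P4=24  P5=2
Turnaround times: P0=3, P1=4, P2=7, P3=15, P4=24, P5=2
Average turnaround = (3+4+7+15+24+2) / 6 = 55/6 = 9.17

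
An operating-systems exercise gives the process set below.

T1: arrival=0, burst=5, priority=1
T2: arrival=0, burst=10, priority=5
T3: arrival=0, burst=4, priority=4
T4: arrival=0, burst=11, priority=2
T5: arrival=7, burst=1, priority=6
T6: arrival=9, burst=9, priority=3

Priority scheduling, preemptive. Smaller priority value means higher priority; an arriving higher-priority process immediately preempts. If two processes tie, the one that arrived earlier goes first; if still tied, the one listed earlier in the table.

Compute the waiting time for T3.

Gantt: | T1 0-5 | T4 5-16 | T6 16-25 | T3 25-29 | T2 29-39 | T5 39-40 |
Completion: T1=5  T2=39  T3=29  T4=16  T5=40  T6=25
Waiting(T3) = turnaround − burst = 29 − 4 = 25

25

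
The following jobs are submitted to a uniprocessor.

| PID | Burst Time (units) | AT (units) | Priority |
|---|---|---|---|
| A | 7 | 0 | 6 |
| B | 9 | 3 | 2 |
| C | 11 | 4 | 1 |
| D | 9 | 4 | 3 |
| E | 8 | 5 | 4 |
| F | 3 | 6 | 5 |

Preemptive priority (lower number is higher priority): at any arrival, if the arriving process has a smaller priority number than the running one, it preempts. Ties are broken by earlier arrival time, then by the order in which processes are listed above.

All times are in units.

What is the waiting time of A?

Gantt: | A 0-3 | B 3-4 | C 4-15 | B 15-23 | D 23-32 | E 32-40 | F 40-43 | A 43-47 |
Completion: A=47  B=23  C=15  D=32  E=40  F=43
Turnaround (C−A): A=47  B=20  C=11  D=28  E=35  F=37
Waiting(A) = turnaround − burst = 47 − 7 = 40

40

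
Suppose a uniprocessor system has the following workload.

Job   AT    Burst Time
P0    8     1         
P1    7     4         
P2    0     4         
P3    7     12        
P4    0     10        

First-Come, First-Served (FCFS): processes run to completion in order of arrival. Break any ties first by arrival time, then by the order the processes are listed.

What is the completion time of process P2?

Timeline: | P2 0-4 | P4 4-14 | P1 14-18 | P3 18-30 | P0 30-31 |
Completion: P0=31  P1=18  P2=4  P3=30  P4=14
Turnaround (C−A): P0=23  P1=11  P2=4  P3=23  P4=14

4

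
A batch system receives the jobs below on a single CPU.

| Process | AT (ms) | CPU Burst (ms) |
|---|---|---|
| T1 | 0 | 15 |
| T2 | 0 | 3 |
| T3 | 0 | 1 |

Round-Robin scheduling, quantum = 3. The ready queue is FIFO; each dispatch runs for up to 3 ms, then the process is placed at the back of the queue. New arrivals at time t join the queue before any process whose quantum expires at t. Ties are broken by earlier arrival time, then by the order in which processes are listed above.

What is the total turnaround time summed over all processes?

32

Schedule: | T1 0-3 | T2 3-6 | T3 6-7 | T1 7-19 |
Completion: T1=19  T2=6  T3=7
Turnaround (C−A): T1=19  T2=6  T3=7
Turnaround = completion − arrival: T1=19, T2=6, T3=7
Total turnaround = 19 + 6 + 7 = 32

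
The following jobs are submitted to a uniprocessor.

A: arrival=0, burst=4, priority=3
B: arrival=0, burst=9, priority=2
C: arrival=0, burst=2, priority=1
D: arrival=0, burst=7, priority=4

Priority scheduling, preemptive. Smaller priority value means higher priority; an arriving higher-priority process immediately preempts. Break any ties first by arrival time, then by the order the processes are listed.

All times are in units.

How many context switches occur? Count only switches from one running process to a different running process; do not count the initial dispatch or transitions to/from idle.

Schedule: | C 0-2 | B 2-11 | A 11-15 | D 15-22 |
Completion: A=15  B=11  C=2  D=22
Turnaround (C−A): A=15  B=11  C=2  D=22

3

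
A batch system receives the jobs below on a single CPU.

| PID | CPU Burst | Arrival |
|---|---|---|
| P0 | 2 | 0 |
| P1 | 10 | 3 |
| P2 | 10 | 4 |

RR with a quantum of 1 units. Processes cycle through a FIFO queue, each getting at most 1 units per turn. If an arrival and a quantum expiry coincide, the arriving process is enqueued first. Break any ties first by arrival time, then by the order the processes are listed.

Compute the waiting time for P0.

Schedule: | P0 0-2 | idle 2-3 | P1 3-4 | P2 4-5 | P1 5-6 | P2 6-7 | P1 7-8 | P2 8-9 | P1 9-10 | P2 10-11 | P1 11-12 | P2 12-13 | P1 13-14 | P2 14-15 | P1 15-16 | P2 16-17 | P1 17-18 | P2 18-19 | P1 19-20 | P2 20-21 | P1 21-22 | P2 22-23 |
Completion: P0=2  P1=22  P2=23
Waiting(P0) = turnaround − burst = 2 − 2 = 0

0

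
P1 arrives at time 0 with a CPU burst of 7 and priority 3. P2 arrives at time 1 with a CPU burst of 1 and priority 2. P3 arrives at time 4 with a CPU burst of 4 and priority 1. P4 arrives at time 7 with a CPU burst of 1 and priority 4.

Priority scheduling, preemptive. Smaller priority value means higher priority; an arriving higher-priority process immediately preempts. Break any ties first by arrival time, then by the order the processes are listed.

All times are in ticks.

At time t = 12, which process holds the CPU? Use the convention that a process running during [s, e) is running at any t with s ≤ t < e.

Timeline: | P1 0-1 | P2 1-2 | P1 2-4 | P3 4-8 | P1 8-12 | P4 12-13 |
Completion: P1=12  P2=2  P3=8  P4=13

P4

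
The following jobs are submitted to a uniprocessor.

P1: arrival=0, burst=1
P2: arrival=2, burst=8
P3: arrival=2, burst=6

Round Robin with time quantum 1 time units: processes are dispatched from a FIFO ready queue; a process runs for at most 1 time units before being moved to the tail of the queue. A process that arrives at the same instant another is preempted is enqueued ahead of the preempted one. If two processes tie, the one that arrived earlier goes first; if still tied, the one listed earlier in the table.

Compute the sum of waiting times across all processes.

Timeline: | P1 0-1 | idle 1-2 | P2 2-3 | P3 3-4 | P2 4-5 | P3 5-6 | P2 6-7 | P3 7-8 | P2 8-9 | P3 9-10 | P2 10-11 | P3 11-12 | P2 12-13 | P3 13-14 | P2 14-16 |
Completion: P1=1  P2=16  P3=14
Turnaround (C−A): P1=1  P2=14  P3=12
Waiting = turnaround − burst: P1=0, P2=6, P3=6
Total waiting = 0 + 6 + 6 = 12

12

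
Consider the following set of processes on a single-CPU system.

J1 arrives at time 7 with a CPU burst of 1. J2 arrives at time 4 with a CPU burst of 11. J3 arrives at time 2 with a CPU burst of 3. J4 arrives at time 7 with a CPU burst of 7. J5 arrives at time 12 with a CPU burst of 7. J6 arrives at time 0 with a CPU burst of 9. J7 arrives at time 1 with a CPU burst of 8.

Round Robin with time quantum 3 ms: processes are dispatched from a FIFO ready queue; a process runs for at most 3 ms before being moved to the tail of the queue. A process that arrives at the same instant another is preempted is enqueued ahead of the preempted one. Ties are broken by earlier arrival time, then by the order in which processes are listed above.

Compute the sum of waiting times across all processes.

Timeline: | J6 0-3 | J7 3-6 | J3 6-9 | J6 9-12 | J2 12-15 | J7 15-18 | J1 18-19 | J4 19-22 | J5 22-25 | J6 25-28 | J2 28-31 | J7 31-33 | J4 33-36 | J5 36-39 | J2 39-42 | J4 42-43 | J5 43-44 | J2 44-46 |
Completion: J1=19  J2=46  J3=9  J4=43  J5=44  J6=28  J7=33
Turnaround (C−A): J1=12  J2=42  J3=7  J4=36  J5=32  J6=28  J7=32
Waiting = turnaround − burst: J1=11, J2=31, J3=4, J4=29, J5=25, J6=19, J7=24
Total waiting = 11 + 31 + 4 + 29 + 25 + 19 + 24 = 143

143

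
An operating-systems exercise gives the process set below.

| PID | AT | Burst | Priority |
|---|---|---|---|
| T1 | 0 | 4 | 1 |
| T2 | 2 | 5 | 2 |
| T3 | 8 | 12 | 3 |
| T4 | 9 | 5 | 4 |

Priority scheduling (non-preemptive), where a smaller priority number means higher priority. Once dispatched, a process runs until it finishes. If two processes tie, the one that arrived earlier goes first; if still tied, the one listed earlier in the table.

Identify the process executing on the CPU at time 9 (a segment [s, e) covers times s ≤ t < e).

Timeline: | T1 0-4 | T2 4-9 | T3 9-21 | T4 21-26 |
Completion: T1=4  T2=9  T3=21  T4=26

T3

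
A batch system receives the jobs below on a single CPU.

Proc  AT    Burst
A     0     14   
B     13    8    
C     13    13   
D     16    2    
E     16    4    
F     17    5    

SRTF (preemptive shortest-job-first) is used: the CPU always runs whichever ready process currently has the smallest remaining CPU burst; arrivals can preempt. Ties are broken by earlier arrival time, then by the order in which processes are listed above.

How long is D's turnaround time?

2

Schedule: | A 0-14 | B 14-16 | D 16-18 | E 18-22 | F 22-27 | B 27-33 | C 33-46 |
Completion: A=14  B=33  C=46  D=18  E=22  F=27
Turnaround (C−A): A=14  B=20  C=33  D=2  E=6  F=10
Turnaround(D) = completion − arrival = 18 − 16 = 2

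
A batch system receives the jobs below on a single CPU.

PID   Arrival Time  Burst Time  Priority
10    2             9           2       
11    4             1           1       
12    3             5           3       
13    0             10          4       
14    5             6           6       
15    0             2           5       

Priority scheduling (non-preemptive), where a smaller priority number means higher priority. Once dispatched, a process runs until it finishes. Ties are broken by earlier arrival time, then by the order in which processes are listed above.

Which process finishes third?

10

Schedule: | 13 0-10 | 11 10-11 | 10 11-20 | 12 20-25 | 15 25-27 | 14 27-33 |
Completion: 10=20  11=11  12=25  13=10  14=33  15=27
Turnaround (C−A): 10=18  11=7  12=22  13=10  14=28  15=27
Finish order: 13 → 11 → 10 → 12 → 15 → 14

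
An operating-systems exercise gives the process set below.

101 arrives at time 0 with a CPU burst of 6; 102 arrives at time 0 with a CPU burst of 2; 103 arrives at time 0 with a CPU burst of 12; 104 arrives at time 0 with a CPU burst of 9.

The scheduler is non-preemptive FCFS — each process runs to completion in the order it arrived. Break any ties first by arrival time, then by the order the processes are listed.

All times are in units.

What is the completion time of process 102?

8

Schedule: | 101 0-6 | 102 6-8 | 103 8-20 | 104 20-29 |
Completion: 101=6  102=8  103=20  104=29
Turnaround (C−A): 101=6  102=8  103=20  104=29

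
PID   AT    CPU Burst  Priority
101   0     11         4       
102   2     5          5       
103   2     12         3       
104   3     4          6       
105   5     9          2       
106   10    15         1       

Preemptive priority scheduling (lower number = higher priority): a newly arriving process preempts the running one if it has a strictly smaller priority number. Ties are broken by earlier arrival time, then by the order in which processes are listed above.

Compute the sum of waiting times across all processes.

Timeline: | 101 0-2 | 103 2-5 | 105 5-10 | 106 10-25 | 105 25-29 | 103 29-38 | 101 38-47 | 102 47-52 | 104 52-56 |
Completion: 101=47  102=52  103=38  104=56  105=29  106=25
Turnaround (C−A): 101=47  102=50  103=36  104=53  105=24  106=15
Waiting = turnaround − burst: 101=36, 102=45, 103=24, 104=49, 105=15, 106=0
Total waiting = 36 + 45 + 24 + 49 + 15 + 0 = 169

169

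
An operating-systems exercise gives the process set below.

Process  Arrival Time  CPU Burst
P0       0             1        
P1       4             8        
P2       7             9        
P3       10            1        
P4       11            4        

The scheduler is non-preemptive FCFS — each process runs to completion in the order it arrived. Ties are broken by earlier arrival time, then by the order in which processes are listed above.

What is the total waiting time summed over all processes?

27

Timeline: | P0 0-1 | idle 1-4 | P1 4-12 | P2 12-21 | P3 21-22 | P4 22-26 |
Completion: P0=1  P1=12  P2=21  P3=22  P4=26
Turnaround (C−A): P0=1  P1=8  P2=14  P3=12  P4=15
Waiting = turnaround − burst: P0=0, P1=0, P2=5, P3=11, P4=11
Total waiting = 0 + 0 + 5 + 11 + 11 = 27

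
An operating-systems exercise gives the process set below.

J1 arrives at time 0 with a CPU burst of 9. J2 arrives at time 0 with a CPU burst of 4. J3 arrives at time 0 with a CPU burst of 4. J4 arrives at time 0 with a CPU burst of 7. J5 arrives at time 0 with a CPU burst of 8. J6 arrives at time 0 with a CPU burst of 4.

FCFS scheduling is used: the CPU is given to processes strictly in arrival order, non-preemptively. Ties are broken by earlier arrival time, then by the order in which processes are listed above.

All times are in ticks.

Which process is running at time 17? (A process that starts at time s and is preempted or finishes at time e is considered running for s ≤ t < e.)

Timeline: | J1 0-9 | J2 9-13 | J3 13-17 | J4 17-24 | J5 24-32 | J6 32-36 |
Completion: J1=9  J2=13  J3=17  J4=24  J5=32  J6=36

J4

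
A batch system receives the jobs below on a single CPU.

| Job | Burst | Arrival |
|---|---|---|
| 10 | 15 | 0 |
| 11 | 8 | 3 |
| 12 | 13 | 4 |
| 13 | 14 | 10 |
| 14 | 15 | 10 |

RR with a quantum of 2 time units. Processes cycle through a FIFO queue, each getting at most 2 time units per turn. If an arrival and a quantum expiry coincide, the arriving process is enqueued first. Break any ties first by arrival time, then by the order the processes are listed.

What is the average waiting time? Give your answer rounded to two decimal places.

35.60

Schedule: | 10 0-4 | 11 4-6 | 12 6-8 | 10 8-10 | 11 10-12 | 12 12-14 | 13 14-16 | 14 16-18 | 10 18-20 | 11 20-22 | 12 22-24 | 13 24-26 | 14 26-28 | 10 28-30 | 11 30-32 | 12 32-34 | 13 34-36 | 14 36-38 | 10 38-40 | 12 40-42 | 13 42-44 | 14 44-46 | 10 46-48 | 12 48-50 | 13 50-52 | 14 52-54 | 10 54-55 | 12 55-56 | 13 56-58 | 14 58-60 | 13 60-62 | 14 62-65 |
Completion: 10=55  11=32  12=56  13=62  14=65
Waiting times: 10=40, 11=21, 12=39, 13=38, 14=40
Average waiting = (40+21+39+38+40) / 5 = 178/5 = 35.60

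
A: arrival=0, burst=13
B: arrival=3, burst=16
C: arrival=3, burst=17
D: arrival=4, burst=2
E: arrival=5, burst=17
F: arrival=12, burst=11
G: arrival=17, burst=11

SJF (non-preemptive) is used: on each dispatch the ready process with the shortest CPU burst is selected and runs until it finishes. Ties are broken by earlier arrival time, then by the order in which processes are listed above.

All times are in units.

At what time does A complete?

13

Timeline: | A 0-13 | D 13-15 | F 15-26 | G 26-37 | B 37-53 | C 53-70 | E 70-87 |
Completion: A=13  B=53  C=70  D=15  E=87  F=26  G=37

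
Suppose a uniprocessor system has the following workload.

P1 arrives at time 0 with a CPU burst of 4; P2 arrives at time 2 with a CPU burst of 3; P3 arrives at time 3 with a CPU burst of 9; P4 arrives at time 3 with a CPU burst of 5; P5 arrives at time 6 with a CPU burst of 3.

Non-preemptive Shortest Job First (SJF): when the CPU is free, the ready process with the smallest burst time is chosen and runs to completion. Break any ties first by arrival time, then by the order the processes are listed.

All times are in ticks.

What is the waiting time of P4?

7

Gantt: | P1 0-4 | P2 4-7 | P5 7-10 | P4 10-15 | P3 15-24 |
Completion: P1=4  P2=7  P3=24  P4=15  P5=10
Turnaround (C−A): P1=4  P2=5  P3=21  P4=12  P5=4
Waiting(P4) = turnaround − burst = 12 − 5 = 7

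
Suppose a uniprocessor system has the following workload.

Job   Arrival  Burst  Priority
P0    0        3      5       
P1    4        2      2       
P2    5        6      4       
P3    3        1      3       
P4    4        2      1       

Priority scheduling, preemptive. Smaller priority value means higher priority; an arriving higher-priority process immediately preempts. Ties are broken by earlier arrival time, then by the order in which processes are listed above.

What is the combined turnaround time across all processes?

Timeline: | P0 0-3 | P3 3-4 | P4 4-6 | P1 6-8 | P2 8-14 |
Completion: P0=3  P1=8  P2=14  P3=4  P4=6
Turnaround (C−A): P0=3  P1=4  P2=9  P3=1  P4=2
Turnaround = completion − arrival: P0=3, P1=4, P2=9, P3=1, P4=2
Total turnaround = 3 + 4 + 9 + 1 + 2 = 19

19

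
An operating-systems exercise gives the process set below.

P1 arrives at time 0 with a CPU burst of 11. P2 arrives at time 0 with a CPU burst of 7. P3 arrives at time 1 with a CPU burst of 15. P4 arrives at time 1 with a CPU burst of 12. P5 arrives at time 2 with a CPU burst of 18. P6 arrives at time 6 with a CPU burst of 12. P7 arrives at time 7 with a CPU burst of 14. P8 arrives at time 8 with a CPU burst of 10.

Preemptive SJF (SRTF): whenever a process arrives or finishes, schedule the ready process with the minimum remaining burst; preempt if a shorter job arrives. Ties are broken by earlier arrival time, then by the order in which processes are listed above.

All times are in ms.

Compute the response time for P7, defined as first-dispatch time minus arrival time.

Gantt: | P2 0-7 | P1 7-18 | P8 18-28 | P4 28-40 | P6 40-52 | P7 52-66 | P3 66-81 | P5 81-99 |
Completion: P1=18  P2=7  P3=81  P4=40  P5=99  P6=52  P7=66  P8=28
Response(P7) = first start − arrival = 52 − 7 = 45

45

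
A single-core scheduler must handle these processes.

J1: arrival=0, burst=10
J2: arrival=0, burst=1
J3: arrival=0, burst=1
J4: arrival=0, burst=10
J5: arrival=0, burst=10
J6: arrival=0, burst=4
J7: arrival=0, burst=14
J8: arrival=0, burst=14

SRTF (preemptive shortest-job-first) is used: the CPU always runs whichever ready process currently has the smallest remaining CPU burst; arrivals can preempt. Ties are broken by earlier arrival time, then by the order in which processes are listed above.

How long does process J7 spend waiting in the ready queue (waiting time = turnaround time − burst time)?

36

Schedule: | J2 0-1 | J3 1-2 | J6 2-6 | J1 6-16 | J4 16-26 | J5 26-36 | J7 36-50 | J8 50-64 |
Completion: J1=16  J2=1  J3=2  J4=26  J5=36  J6=6  J7=50  J8=64
Turnaround (C−A): J1=16  J2=1  J3=2  J4=26  J5=36  J6=6  J7=50  J8=64
Waiting(J7) = turnaround − burst = 50 − 14 = 36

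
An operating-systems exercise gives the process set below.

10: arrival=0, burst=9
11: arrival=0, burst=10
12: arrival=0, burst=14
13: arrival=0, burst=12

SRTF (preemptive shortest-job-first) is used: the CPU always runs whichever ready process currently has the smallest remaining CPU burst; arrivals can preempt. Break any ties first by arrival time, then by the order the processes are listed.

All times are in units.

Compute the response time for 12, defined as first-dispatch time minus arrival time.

31

Timeline: | 10 0-9 | 11 9-19 | 13 19-31 | 12 31-45 |
Completion: 10=9  11=19  12=45  13=31
Turnaround (C−A): 10=9  11=19  12=45  13=31
Response(12) = first start − arrival = 31 − 0 = 31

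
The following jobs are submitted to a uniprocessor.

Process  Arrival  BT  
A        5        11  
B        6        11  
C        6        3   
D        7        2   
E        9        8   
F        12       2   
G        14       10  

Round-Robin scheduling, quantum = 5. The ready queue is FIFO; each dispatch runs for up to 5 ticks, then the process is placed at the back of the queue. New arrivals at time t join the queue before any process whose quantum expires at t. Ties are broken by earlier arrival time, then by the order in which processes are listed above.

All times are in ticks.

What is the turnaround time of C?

12

Gantt: | idle 0-5 | A 5-10 | B 10-15 | C 15-18 | D 18-20 | E 20-25 | A 25-30 | F 30-32 | G 32-37 | B 37-42 | E 42-45 | A 45-46 | G 46-51 | B 51-52 |
Completion: A=46  B=52  C=18  D=20  E=45  F=32  G=51
Turnaround(C) = completion − arrival = 18 − 6 = 12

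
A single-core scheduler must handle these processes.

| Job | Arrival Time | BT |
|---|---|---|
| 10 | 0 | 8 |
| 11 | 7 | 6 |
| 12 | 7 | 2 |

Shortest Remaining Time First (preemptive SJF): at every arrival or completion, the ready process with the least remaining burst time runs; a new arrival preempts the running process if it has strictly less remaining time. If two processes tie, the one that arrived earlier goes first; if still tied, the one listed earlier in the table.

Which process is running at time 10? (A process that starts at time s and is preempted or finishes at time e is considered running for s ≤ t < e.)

11

Timeline: | 10 0-8 | 12 8-10 | 11 10-16 |
Completion: 10=8  11=16  12=10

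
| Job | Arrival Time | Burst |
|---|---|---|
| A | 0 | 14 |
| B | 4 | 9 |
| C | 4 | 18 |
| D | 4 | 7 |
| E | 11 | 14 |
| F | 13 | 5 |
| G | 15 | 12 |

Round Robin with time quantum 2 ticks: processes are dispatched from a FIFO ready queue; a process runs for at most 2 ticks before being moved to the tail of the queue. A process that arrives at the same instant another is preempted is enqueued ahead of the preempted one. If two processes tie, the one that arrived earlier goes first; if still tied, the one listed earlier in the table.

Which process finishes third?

B

Schedule: | A 0-4 | B 4-6 | C 6-8 | D 8-10 | A 10-12 | B 12-14 | C 14-16 | D 16-18 | E 18-20 | A 20-22 | F 22-24 | B 24-26 | G 26-28 | C 28-30 | D 30-32 | E 32-34 | A 34-36 | F 36-38 | B 38-40 | G 40-42 | C 42-44 | D 44-45 | E 45-47 | A 47-49 | F 49-50 | B 50-51 | G 51-53 | C 53-55 | E 55-57 | A 57-59 | G 59-61 | C 61-63 | E 63-65 | G 65-67 | C 67-69 | E 69-71 | G 71-73 | C 73-75 | E 75-77 | C 77-79 |
Completion: A=59  B=51  C=79  D=45  E=77  F=50  G=73
Turnaround (C−A): A=59  B=47  C=75  D=41  E=66  F=37  G=58
Finish order: D → F → B → A → G → E → C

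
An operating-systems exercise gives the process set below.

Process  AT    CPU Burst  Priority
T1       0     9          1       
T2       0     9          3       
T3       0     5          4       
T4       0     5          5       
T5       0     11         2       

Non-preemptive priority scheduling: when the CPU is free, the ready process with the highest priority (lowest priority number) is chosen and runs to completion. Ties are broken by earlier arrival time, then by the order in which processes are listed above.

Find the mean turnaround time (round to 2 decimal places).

26.20

Schedule: | T1 0-9 | T5 9-20 | T2 20-29 | T3 29-34 | T4 34-39 |
Completion: T1=9  T2=29  T3=34  T4=39  T5=20
Turnaround times: T1=9, T2=29, T3=34, T4=39, T5=20
Average turnaround = (9+29+34+39+20) / 5 = 131/5 = 26.20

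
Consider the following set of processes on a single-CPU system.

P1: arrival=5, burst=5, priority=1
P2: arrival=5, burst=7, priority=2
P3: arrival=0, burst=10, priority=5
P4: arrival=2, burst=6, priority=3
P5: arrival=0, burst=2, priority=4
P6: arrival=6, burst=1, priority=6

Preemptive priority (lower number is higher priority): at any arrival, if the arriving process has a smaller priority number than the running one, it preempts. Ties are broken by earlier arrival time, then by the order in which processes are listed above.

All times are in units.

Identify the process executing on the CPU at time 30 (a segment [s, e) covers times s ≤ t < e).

Schedule: | P5 0-2 | P4 2-5 | P1 5-10 | P2 10-17 | P4 17-20 | P3 20-30 | P6 30-31 |
Completion: P1=10  P2=17  P3=30  P4=20  P5=2  P6=31
Turnaround (C−A): P1=5  P2=12  P3=30  P4=18  P5=2  P6=25

P6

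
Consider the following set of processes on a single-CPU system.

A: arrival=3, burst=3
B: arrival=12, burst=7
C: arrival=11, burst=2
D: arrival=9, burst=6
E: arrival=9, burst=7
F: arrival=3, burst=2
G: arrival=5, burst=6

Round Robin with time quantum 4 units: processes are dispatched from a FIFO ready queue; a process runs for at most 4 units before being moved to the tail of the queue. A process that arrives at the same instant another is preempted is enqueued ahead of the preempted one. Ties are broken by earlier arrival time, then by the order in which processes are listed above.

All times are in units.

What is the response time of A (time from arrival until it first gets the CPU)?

0

Timeline: | idle 0-3 | A 3-6 | F 6-8 | G 8-12 | D 12-16 | E 16-20 | C 20-22 | B 22-26 | G 26-28 | D 28-30 | E 30-33 | B 33-36 |
Completion: A=6  B=36  C=22  D=30  E=33  F=8  G=28
Turnaround (C−A): A=3  B=24  C=11  D=21  E=24  F=5  G=23
Response(A) = first start − arrival = 3 − 3 = 0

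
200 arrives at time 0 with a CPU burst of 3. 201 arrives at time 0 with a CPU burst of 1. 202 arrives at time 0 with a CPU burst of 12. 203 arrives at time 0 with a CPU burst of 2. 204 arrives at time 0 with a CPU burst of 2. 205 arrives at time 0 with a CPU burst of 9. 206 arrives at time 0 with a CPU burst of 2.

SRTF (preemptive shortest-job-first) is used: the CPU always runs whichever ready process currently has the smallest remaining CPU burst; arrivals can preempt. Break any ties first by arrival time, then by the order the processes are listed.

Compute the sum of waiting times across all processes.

45

Schedule: | 201 0-1 | 203 1-3 | 204 3-5 | 206 5-7 | 200 7-10 | 205 10-19 | 202 19-31 |
Completion: 200=10  201=1  202=31  203=3  204=5  205=19  206=7
Waiting = turnaround − burst: 200=7, 201=0, 202=19, 203=1, 204=3, 205=10, 206=5
Total waiting = 7 + 0 + 19 + 1 + 3 + 10 + 5 = 45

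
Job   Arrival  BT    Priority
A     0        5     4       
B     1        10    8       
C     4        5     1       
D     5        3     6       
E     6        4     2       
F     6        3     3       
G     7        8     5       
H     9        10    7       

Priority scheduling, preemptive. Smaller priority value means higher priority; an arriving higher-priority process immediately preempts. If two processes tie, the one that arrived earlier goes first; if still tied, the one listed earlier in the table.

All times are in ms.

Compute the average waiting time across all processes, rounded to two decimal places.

Timeline: | A 0-4 | C 4-9 | E 9-13 | F 13-16 | A 16-17 | G 17-25 | D 25-28 | H 28-38 | B 38-48 |
Completion: A=17  B=48  C=9  D=28  E=13  F=16  G=25  H=38
Waiting times: A=12, B=37, C=0, D=20, E=3, F=7, G=10, H=19
Average waiting = (12+37+0+20+3+7+10+19) / 8 = 108/8 = 13.50

13.50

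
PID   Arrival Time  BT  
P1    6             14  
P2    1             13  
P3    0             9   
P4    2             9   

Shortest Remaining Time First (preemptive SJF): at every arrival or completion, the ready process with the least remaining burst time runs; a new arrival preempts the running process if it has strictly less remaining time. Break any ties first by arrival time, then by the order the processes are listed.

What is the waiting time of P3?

0

Schedule: | P3 0-9 | P4 9-18 | P2 18-31 | P1 31-45 |
Completion: P1=45  P2=31  P3=9  P4=18
Waiting(P3) = turnaround − burst = 9 − 9 = 0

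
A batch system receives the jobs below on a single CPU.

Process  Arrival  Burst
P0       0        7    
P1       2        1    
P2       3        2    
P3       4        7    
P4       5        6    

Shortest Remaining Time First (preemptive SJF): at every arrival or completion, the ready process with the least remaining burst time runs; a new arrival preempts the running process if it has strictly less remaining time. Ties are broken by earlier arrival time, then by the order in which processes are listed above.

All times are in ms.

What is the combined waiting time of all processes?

20

Timeline: | P0 0-2 | P1 2-3 | P2 3-5 | P0 5-10 | P4 10-16 | P3 16-23 |
Completion: P0=10  P1=3  P2=5  P3=23  P4=16
Turnaround (C−A): P0=10  P1=1  P2=2  P3=19  P4=11
Waiting = turnaround − burst: P0=3, P1=0, P2=0, P3=12, P4=5
Total waiting = 3 + 0 + 0 + 12 + 5 = 20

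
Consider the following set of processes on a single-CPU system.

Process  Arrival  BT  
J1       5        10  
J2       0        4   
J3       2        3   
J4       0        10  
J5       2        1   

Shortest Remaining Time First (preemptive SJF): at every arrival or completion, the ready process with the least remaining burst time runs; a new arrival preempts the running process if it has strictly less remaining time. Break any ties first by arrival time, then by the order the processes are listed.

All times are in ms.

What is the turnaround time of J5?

1

Timeline: | J2 0-2 | J5 2-3 | J2 3-5 | J3 5-8 | J4 8-18 | J1 18-28 |
Completion: J1=28  J2=5  J3=8  J4=18  J5=3
Turnaround (C−A): J1=23  J2=5  J3=6  J4=18  J5=1
Turnaround(J5) = completion − arrival = 3 − 2 = 1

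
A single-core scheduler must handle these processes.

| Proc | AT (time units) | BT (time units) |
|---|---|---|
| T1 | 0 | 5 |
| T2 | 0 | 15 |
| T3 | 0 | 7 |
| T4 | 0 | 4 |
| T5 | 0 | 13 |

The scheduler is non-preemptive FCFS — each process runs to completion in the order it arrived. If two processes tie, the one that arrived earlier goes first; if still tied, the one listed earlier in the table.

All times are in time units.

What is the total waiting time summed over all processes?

83

Gantt: | T1 0-5 | T2 5-20 | T3 20-27 | T4 27-31 | T5 31-44 |
Completion: T1=5  T2=20  T3=27  T4=31  T5=44
Waiting = turnaround − burst: T1=0, T2=5, T3=20, T4=27, T5=31
Total waiting = 0 + 5 + 20 + 27 + 31 = 83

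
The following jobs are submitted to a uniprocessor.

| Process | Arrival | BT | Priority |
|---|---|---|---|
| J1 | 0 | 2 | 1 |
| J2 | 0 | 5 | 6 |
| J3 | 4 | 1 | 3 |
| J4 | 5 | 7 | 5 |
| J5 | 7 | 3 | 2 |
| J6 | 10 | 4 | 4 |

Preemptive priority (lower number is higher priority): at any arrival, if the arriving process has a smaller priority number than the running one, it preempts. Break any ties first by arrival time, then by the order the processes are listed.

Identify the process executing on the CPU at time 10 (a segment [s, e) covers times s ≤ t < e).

J6

Timeline: | J1 0-2 | J2 2-4 | J3 4-5 | J4 5-7 | J5 7-10 | J6 10-14 | J4 14-19 | J2 19-22 |
Completion: J1=2  J2=22  J3=5  J4=19  J5=10  J6=14
Turnaround (C−A): J1=2  J2=22  J3=1  J4=14  J5=3  J6=4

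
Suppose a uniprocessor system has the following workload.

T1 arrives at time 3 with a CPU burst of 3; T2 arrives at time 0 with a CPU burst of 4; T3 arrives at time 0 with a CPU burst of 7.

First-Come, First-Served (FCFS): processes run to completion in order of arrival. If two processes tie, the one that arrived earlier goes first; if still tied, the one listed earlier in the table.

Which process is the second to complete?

Schedule: | T2 0-4 | T3 4-11 | T1 11-14 |
Completion: T1=14  T2=4  T3=11
Turnaround (C−A): T1=11  T2=4  T3=11
Finish order: T2 → T3 → T1

T3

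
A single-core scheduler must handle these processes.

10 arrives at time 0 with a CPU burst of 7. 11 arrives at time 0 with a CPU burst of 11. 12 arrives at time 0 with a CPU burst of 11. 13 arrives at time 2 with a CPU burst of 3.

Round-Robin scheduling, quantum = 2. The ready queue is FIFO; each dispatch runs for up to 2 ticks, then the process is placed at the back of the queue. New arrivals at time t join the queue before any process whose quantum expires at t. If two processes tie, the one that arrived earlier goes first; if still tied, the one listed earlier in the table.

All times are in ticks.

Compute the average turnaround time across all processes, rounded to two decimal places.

24.50

Schedule: | 10 0-2 | 11 2-4 | 12 4-6 | 13 6-8 | 10 8-10 | 11 10-12 | 12 12-14 | 13 14-15 | 10 15-17 | 11 17-19 | 12 19-21 | 10 21-22 | 11 22-24 | 12 24-26 | 11 26-28 | 12 28-30 | 11 30-31 | 12 31-32 |
Completion: 10=22  11=31  12=32  13=15
Turnaround (C−A): 10=22  11=31  12=32  13=13
Turnaround times: 10=22, 11=31, 12=32, 13=13
Average turnaround = (22+31+32+13) / 4 = 98/4 = 24.50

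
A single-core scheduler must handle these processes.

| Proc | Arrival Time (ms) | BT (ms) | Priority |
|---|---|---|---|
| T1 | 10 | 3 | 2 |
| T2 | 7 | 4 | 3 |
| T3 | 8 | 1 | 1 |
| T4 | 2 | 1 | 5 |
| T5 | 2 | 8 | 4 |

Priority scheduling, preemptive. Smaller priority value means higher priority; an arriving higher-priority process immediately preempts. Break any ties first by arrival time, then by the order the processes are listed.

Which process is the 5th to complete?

Gantt: | idle 0-2 | T5 2-7 | T2 7-8 | T3 8-9 | T2 9-10 | T1 10-13 | T2 13-15 | T5 15-18 | T4 18-19 |
Completion: T1=13  T2=15  T3=9  T4=19  T5=18
Finish order: T3 → T1 → T2 → T5 → T4

T4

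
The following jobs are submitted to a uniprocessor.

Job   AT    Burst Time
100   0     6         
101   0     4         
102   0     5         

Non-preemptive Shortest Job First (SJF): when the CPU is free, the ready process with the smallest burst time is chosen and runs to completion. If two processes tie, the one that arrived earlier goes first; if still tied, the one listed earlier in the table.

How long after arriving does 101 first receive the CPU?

0

Schedule: | 101 0-4 | 102 4-9 | 100 9-15 |
Completion: 100=15  101=4  102=9
Turnaround (C−A): 100=15  101=4  102=9
Response(101) = first start − arrival = 0 − 0 = 0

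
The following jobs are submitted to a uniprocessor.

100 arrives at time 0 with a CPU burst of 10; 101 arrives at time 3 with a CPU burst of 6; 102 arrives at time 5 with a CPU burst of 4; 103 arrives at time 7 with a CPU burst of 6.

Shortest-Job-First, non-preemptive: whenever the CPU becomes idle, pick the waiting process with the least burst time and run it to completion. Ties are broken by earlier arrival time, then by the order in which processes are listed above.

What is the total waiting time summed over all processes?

29

Schedule: | 100 0-10 | 102 10-14 | 101 14-20 | 103 20-26 |
Completion: 100=10  101=20  102=14  103=26
Turnaround (C−A): 100=10  101=17  102=9  103=19
Waiting = turnaround − burst: 100=0, 101=11, 102=5, 103=13
Total waiting = 0 + 11 + 5 + 13 = 29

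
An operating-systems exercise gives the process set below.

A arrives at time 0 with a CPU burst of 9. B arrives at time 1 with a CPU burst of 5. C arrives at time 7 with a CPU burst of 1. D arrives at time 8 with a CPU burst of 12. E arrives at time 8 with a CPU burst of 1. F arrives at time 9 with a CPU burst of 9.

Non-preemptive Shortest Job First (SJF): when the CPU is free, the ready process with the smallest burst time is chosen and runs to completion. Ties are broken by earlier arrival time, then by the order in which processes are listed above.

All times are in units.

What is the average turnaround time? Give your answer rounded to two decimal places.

12.50

Gantt: | A 0-9 | C 9-10 | E 10-11 | B 11-16 | F 16-25 | D 25-37 |
Completion: A=9  B=16  C=10  D=37  E=11  F=25
Turnaround (C−A): A=9  B=15  C=3  D=29  E=3  F=16
Turnaround times: A=9, B=15, C=3, D=29, E=3, F=16
Average turnaround = (9+15+3+29+3+16) / 6 = 75/6 = 12.50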